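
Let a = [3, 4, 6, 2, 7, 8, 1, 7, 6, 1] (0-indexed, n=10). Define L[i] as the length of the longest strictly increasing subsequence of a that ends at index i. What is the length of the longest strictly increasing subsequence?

5

   i    0    1    2    3    4    5    6    7    8    9
a[i]    3    4    6    2    7    8    1    7    6    1
L[i]    1    2    3    1    4    5    1    4    3    1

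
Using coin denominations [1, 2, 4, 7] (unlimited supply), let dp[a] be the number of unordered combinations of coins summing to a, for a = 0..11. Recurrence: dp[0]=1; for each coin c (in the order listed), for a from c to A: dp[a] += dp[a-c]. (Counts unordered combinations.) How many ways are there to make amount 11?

16

after  coin     0     1     2     3     4     5     6     7     8     9    10    11
          1     1     1     1     1     1     1     1     1     1     1     1     1
          2     1     1     2     2     3     3     4     4     5     5     6     6
          4     1     1     2     2     4     4     6     6     9     9    12    12
          7     1     1     2     2     4     4     6     7    10    11    14    16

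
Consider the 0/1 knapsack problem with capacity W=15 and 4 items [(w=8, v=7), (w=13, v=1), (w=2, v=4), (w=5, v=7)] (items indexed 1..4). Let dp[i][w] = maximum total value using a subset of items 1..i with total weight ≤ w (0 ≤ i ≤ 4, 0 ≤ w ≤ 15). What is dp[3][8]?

7

i\w   0   1   2   3   4   5   6   7   8   9  10  11  12  13  14  15
  0   0   0   0   0   0   0   0   0   0   0   0   0   0   0   0   0
  1   0   0   0   0   0   0   0   0   7   7   7   7   7   7   7   7
  2   0   0   0   0   0   0   0   0   7   7   7   7   7   7   7   7
  3   0   0   4   4   4   4   4   4   7   7  11  11  11  11  11  11
  4   0   0   4   4   4   7   7  11  11  11  11  11  11  14  14  18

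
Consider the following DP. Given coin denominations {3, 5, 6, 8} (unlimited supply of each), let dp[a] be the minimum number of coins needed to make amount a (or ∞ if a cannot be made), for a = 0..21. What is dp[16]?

 a  0  1  2  3  4  5  6  7  8  9 10 11 12 13 14 15 16 17 18 19 20 21
dp  0  -  -  1  -  1  1  -  1  2  2  2  2  2  2  3  2  3  3  3  3  3
(- denotes ∞ / unreachable)

2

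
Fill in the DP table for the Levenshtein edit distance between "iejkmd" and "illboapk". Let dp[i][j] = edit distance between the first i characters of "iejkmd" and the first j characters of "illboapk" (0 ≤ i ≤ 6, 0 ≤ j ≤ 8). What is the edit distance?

   ''  i  l  l  b  o  a  p  k
''  0  1  2  3  4  5  6  7  8
 i  1  0  1  2  3  4  5  6  7
 e  2  1  1  2  3  4  5  6  7
 j  3  2  2  2  3  4  5  6  7
 k  4  3  3  3  3  4  5  6  6
 m  5  4  4  4  4  4  5  6  7
 d  6  5  5  5  5  5  5  6  7

7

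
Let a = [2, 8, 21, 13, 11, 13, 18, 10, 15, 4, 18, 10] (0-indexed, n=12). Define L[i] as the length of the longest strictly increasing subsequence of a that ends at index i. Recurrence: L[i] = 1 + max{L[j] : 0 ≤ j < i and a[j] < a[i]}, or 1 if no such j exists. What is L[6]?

5

   i    0    1    2    3    4    5    6    7    8    9   10   11
a[i]    2    8   21   13   11   13   18   10   15    4   18   10
L[i]    1    2    3    3    3    4    5    3    5    2    6    3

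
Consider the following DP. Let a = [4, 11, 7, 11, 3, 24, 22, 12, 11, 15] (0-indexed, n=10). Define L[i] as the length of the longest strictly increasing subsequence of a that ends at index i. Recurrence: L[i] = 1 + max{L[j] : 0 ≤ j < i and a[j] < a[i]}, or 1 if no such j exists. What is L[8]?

   i    0    1    2    3    4    5    6    7    8    9
a[i]    4   11    7   11    3   24   22   12   11   15
L[i]    1    2    2    3    1    4    4    4    3    5

3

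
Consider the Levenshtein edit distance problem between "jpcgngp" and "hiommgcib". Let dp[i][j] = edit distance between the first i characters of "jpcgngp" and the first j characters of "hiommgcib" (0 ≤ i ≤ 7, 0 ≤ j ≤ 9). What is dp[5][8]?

7

   ''  h  i  o  m  m  g  c  i  b
''  0  1  2  3  4  5  6  7  8  9
 j  1  1  2  3  4  5  6  7  8  9
 p  2  2  2  3  4  5  6  7  8  9
 c  3  3  3  3  4  5  6  6  7  8
 g  4  4  4  4  4  5  5  6  7  8
 n  5  5  5  5  5  5  6  6  7  8
 g  6  6  6  6  6  6  5  6  7  8
 p  7  7  7  7  7  7  6  6  7  8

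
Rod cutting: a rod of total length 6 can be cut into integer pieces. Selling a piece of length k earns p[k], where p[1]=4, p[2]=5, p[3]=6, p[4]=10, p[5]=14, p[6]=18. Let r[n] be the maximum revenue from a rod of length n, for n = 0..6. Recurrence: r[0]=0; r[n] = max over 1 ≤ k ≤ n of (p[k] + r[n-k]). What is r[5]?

   n    0    1    2    3    4    5    6
r[n]    0    4    8   12   16   20   24

20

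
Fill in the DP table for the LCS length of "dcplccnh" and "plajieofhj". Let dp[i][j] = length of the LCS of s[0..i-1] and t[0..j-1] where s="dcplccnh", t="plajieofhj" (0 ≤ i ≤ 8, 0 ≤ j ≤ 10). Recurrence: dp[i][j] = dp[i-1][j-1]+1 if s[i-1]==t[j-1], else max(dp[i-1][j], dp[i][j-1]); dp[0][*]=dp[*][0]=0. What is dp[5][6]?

2

   ''  p  l  a  j  i  e  o  f  h  j
''  0  0  0  0  0  0  0  0  0  0  0
 d  0  0  0  0  0  0  0  0  0  0  0
 c  0  0  0  0  0  0  0  0  0  0  0
 p  0  1  1  1  1  1  1  1  1  1  1
 l  0  1  2  2  2  2  2  2  2  2  2
 c  0  1  2  2  2  2  2  2  2  2  2
 c  0  1  2  2  2  2  2  2  2  2  2
 n  0  1  2  2  2  2  2  2  2  2  2
 h  0  1  2  2  2  2  2  2  2  3  3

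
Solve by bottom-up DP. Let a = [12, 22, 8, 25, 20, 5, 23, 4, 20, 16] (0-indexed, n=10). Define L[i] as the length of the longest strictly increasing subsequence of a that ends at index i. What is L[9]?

   i    0    1    2    3    4    5    6    7    8    9
a[i]   12   22    8   25   20    5   23    4   20   16
L[i]    1    2    1    3    2    1    3    1    2    2

2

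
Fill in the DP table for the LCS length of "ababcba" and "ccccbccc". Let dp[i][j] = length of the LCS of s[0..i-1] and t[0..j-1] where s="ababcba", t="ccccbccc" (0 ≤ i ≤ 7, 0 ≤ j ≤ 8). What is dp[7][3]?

1

   ''  c  c  c  c  b  c  c  c
''  0  0  0  0  0  0  0  0  0
 a  0  0  0  0  0  0  0  0  0
 b  0  0  0  0  0  1  1  1  1
 a  0  0  0  0  0  1  1  1  1
 b  0  0  0  0  0  1  1  1  1
 c  0  1  1  1  1  1  2  2  2
 b  0  1  1  1  1  2  2  2  2
 a  0  1  1  1  1  2  2  2  2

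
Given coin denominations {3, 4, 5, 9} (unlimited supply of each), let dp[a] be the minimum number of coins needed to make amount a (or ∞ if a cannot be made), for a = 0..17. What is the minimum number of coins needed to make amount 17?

3

 a  0  1  2  3  4  5  6  7  8  9 10 11 12 13 14 15 16 17
dp  0  -  -  1  1  1  2  2  2  1  2  3  2  2  2  3  3  3
(- denotes ∞ / unreachable)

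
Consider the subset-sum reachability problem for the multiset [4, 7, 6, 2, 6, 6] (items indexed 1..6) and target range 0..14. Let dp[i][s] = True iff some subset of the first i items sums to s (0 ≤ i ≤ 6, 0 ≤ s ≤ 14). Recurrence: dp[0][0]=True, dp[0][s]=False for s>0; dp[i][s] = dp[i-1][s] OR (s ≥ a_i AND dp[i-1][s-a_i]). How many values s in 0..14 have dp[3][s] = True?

7

i\s   0   1   2   3   4   5   6   7   8   9  10  11  12  13  14
  0   T   F   F   F   F   F   F   F   F   F   F   F   F   F   F
  1   T   F   F   F   T   F   F   F   F   F   F   F   F   F   F
  2   T   F   F   F   T   F   F   T   F   F   F   T   F   F   F
  3   T   F   F   F   T   F   T   T   F   F   T   T   F   T   F
  4   T   F   T   F   T   F   T   T   T   T   T   T   T   T   F
  5   T   F   T   F   T   F   T   T   T   T   T   T   T   T   T
  6   T   F   T   F   T   F   T   T   T   T   T   T   T   T   T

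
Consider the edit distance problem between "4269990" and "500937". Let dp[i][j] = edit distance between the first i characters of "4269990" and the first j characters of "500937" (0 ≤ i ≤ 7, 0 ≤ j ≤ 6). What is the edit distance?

   ''  5  0  0  9  3  7
''  0  1  2  3  4  5  6
 4  1  1  2  3  4  5  6
 2  2  2  2  3  4  5  6
 6  3  3  3  3  4  5  6
 9  4  4  4  4  3  4  5
 9  5  5  5  5  4  4  5
 9  6  6  6  6  5  5  5
 0  7  7  6  6  6  6  6

6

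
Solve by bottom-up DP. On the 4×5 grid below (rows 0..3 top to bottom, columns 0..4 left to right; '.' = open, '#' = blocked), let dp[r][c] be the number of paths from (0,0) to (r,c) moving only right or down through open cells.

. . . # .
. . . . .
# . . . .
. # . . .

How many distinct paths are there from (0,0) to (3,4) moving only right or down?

24

r\c   0   1   2   3   4
  0   1   1   1   0   0
  1   1   2   3   3   3
  2   0   2   5   8  11
  3   0   0   5  13  24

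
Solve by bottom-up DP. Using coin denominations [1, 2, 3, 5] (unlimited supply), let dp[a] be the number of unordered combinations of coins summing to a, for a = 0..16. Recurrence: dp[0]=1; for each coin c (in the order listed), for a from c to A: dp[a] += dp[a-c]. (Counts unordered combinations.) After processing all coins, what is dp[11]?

24

after  coin     0     1     2     3     4     5     6     7     8     9    10    11    12    13    14    15    16
          1     1     1     1     1     1     1     1     1     1     1     1     1     1     1     1     1     1
          2     1     1     2     2     3     3     4     4     5     5     6     6     7     7     8     8     9
          3     1     1     2     3     4     5     7     8    10    12    14    16    19    21    24    27    30
          5     1     1     2     3     4     6     8    10    13    16    20    24    29    34    40    47    54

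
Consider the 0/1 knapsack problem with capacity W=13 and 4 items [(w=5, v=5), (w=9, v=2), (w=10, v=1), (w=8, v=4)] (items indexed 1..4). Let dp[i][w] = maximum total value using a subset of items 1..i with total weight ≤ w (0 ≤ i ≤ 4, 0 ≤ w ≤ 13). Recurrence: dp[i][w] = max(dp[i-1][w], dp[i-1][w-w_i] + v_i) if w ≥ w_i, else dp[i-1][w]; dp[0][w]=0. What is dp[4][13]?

9

i\w   0   1   2   3   4   5   6   7   8   9  10  11  12  13
  0   0   0   0   0   0   0   0   0   0   0   0   0   0   0
  1   0   0   0   0   0   5   5   5   5   5   5   5   5   5
  2   0   0   0   0   0   5   5   5   5   5   5   5   5   5
  3   0   0   0   0   0   5   5   5   5   5   5   5   5   5
  4   0   0   0   0   0   5   5   5   5   5   5   5   5   9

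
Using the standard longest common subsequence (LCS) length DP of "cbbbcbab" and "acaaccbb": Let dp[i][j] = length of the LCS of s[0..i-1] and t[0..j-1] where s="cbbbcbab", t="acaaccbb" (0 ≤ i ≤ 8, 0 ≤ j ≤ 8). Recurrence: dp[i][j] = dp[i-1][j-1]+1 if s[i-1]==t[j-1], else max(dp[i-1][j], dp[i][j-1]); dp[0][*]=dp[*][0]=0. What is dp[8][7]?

3

   ''  a  c  a  a  c  c  b  b
''  0  0  0  0  0  0  0  0  0
 c  0  0  1  1  1  1  1  1  1
 b  0  0  1  1  1  1  1  2  2
 b  0  0  1  1  1  1  1  2  3
 b  0  0  1  1  1  1  1  2  3
 c  0  0  1  1  1  2  2  2  3
 b  0  0  1  1  1  2  2  3  3
 a  0  1  1  2  2  2  2  3  3
 b  0  1  1  2  2  2  2  3  4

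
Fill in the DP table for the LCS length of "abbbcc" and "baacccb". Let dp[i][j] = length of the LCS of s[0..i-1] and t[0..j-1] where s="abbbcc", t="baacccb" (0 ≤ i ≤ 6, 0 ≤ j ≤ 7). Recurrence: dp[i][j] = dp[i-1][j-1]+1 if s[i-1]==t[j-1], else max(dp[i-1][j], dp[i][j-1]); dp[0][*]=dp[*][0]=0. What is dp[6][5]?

3

   ''  b  a  a  c  c  c  b
''  0  0  0  0  0  0  0  0
 a  0  0  1  1  1  1  1  1
 b  0  1  1  1  1  1  1  2
 b  0  1  1  1  1  1  1  2
 b  0  1  1  1  1  1  1  2
 c  0  1  1  1  2  2  2  2
 c  0  1  1  1  2  3  3  3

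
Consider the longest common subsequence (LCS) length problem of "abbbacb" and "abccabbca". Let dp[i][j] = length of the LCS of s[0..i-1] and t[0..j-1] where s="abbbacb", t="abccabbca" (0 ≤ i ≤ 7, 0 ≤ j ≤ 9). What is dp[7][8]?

5

   ''  a  b  c  c  a  b  b  c  a
''  0  0  0  0  0  0  0  0  0  0
 a  0  1  1  1  1  1  1  1  1  1
 b  0  1  2  2  2  2  2  2  2  2
 b  0  1  2  2  2  2  3  3  3  3
 b  0  1  2  2  2  2  3  4  4  4
 a  0  1  2  2  2  3  3  4  4  5
 c  0  1  2  3  3  3  3  4  5  5
 b  0  1  2  3  3  3  4  4  5  5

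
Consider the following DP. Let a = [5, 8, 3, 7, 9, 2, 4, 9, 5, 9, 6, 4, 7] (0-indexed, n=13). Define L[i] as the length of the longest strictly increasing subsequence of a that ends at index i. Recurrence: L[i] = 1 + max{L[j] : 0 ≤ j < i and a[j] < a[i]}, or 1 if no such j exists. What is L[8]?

3

   i    0    1    2    3    4    5    6    7    8    9   10   11   12
a[i]    5    8    3    7    9    2    4    9    5    9    6    4    7
L[i]    1    2    1    2    3    1    2    3    3    4    4    2    5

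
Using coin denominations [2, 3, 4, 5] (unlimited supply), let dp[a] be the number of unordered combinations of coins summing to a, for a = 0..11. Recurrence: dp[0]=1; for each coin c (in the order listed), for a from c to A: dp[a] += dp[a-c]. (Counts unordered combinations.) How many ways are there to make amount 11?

after  coin     0     1     2     3     4     5     6     7     8     9    10    11
          2     1     0     1     0     1     0     1     0     1     0     1     0
          3     1     0     1     1     1     1     2     1     2     2     2     2
          4     1     0     1     1     2     1     3     2     4     3     5     4
          5     1     0     1     1     2     2     3     3     5     5     7     7

7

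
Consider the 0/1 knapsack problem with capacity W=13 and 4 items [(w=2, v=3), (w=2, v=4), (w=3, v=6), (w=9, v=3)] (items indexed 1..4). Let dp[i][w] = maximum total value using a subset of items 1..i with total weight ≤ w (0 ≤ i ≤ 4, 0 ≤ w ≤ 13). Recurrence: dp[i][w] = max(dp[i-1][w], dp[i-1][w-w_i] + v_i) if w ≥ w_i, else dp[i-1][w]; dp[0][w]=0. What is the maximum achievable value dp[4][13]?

13

i\w   0   1   2   3   4   5   6   7   8   9  10  11  12  13
  0   0   0   0   0   0   0   0   0   0   0   0   0   0   0
  1   0   0   3   3   3   3   3   3   3   3   3   3   3   3
  2   0   0   4   4   7   7   7   7   7   7   7   7   7   7
  3   0   0   4   6   7  10  10  13  13  13  13  13  13  13
  4   0   0   4   6   7  10  10  13  13  13  13  13  13  13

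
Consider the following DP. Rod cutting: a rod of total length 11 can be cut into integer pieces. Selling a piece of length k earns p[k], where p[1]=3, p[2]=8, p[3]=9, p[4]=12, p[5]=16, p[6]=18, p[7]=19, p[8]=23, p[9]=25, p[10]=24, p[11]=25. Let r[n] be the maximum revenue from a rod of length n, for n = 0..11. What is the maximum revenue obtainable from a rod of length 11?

   n    0    1    2    3    4    5    6    7    8    9   10   11
r[n]    0    3    8   11   16   19   24   27   32   35   40   43

43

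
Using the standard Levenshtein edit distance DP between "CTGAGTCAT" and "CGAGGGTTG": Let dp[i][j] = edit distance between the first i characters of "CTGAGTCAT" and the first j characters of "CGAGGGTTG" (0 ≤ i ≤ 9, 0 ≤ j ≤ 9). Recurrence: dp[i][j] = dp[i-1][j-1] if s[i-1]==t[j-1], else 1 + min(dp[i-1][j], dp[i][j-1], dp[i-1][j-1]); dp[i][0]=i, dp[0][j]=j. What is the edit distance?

5

   ''  C  G  A  G  G  G  T  T  G
''  0  1  2  3  4  5  6  7  8  9
 C  1  0  1  2  3  4  5  6  7  8
 T  2  1  1  2  3  4  5  5  6  7
 G  3  2  1  2  2  3  4  5  6  6
 A  4  3  2  1  2  3  4  5  6  7
 G  5  4  3  2  1  2  3  4  5  6
 T  6  5  4  3  2  2  3  3  4  5
 C  7  6  5  4  3  3  3  4  4  5
 A  8  7  6  5  4  4  4  4  5  5
 T  9  8  7  6  5  5  5  4  4  5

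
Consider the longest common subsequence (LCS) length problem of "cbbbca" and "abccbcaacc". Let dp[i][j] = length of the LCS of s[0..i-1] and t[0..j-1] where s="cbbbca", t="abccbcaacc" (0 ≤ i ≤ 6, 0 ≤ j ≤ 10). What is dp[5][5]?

   ''  a  b  c  c  b  c  a  a  c  c
''  0  0  0  0  0  0  0  0  0  0  0
 c  0  0  0  1  1  1  1  1  1  1  1
 b  0  0  1  1  1  2  2  2  2  2  2
 b  0  0  1  1  1  2  2  2  2  2  2
 b  0  0  1  1  1  2  2  2  2  2  2
 c  0  0  1  2  2  2  3  3  3  3  3
 a  0  1  1  2  2  2  3  4  4  4  4

2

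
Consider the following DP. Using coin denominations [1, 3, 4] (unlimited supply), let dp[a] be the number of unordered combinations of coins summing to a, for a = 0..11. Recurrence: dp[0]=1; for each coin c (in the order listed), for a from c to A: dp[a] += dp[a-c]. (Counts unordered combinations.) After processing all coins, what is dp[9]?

after  coin     0     1     2     3     4     5     6     7     8     9    10    11
          1     1     1     1     1     1     1     1     1     1     1     1     1
          3     1     1     1     2     2     2     3     3     3     4     4     4
          4     1     1     1     2     3     3     4     5     6     7     8     9

7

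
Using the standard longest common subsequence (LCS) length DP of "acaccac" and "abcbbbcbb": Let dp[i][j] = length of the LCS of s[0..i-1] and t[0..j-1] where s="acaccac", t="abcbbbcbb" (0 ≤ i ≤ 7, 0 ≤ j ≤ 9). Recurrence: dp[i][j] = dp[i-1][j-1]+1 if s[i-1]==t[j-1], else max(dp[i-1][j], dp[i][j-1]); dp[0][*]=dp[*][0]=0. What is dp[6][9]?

3

   ''  a  b  c  b  b  b  c  b  b
''  0  0  0  0  0  0  0  0  0  0
 a  0  1  1  1  1  1  1  1  1  1
 c  0  1  1  2  2  2  2  2  2  2
 a  0  1  1  2  2  2  2  2  2  2
 c  0  1  1  2  2  2  2  3  3  3
 c  0  1  1  2  2  2  2  3  3  3
 a  0  1  1  2  2  2  2  3  3  3
 c  0  1  1  2  2  2  2  3  3  3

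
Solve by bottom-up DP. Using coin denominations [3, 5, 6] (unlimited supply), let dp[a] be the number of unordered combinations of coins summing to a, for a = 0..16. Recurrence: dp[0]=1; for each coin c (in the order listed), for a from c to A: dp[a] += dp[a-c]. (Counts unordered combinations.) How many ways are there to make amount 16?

2

after  coin     0     1     2     3     4     5     6     7     8     9    10    11    12    13    14    15    16
          3     1     0     0     1     0     0     1     0     0     1     0     0     1     0     0     1     0
          5     1     0     0     1     0     1     1     0     1     1     1     1     1     1     1     2     1
          6     1     0     0     1     0     1     2     0     1     2     1     2     3     1     2     4     2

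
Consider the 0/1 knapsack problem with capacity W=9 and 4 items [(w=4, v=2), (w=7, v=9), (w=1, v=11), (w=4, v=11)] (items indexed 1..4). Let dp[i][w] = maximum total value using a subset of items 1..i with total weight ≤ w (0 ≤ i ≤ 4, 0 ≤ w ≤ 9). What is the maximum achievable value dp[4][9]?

i\w   0   1   2   3   4   5   6   7   8   9
  0   0   0   0   0   0   0   0   0   0   0
  1   0   0   0   0   2   2   2   2   2   2
  2   0   0   0   0   2   2   2   9   9   9
  3   0  11  11  11  11  13  13  13  20  20
  4   0  11  11  11  11  22  22  22  22  24

24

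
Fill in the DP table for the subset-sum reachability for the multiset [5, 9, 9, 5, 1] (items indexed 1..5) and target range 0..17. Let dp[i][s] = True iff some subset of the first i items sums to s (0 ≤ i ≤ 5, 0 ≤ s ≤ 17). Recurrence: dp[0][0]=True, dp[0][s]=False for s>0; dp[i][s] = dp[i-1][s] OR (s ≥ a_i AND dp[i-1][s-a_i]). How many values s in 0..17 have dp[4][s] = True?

i\s   0   1   2   3   4   5   6   7   8   9  10  11  12  13  14  15  16  17
  0   T   F   F   F   F   F   F   F   F   F   F   F   F   F   F   F   F   F
  1   T   F   F   F   F   T   F   F   F   F   F   F   F   F   F   F   F   F
  2   T   F   F   F   F   T   F   F   F   T   F   F   F   F   T   F   F   F
  3   T   F   F   F   F   T   F   F   F   T   F   F   F   F   T   F   F   F
  4   T   F   F   F   F   T   F   F   F   T   T   F   F   F   T   F   F   F
  5   T   T   F   F   F   T   T   F   F   T   T   T   F   F   T   T   F   F

5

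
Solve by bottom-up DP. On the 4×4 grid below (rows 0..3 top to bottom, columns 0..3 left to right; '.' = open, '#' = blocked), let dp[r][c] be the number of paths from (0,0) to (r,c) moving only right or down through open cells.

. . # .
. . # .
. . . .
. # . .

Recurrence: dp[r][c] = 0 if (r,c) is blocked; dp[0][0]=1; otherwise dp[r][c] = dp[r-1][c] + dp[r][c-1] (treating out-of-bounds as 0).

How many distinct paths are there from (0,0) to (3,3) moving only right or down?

6

r\c   0   1   2   3
  0   1   1   0   0
  1   1   2   0   0
  2   1   3   3   3
  3   1   0   3   6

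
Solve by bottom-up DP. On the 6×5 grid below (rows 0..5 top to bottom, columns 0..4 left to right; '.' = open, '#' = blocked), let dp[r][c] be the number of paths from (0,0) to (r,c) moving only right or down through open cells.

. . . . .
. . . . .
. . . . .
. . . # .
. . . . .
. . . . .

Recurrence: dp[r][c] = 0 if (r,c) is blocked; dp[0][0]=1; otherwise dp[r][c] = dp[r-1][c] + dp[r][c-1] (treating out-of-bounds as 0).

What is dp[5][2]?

21

r\c   0   1   2   3   4
  0   1   1   1   1   1
  1   1   2   3   4   5
  2   1   3   6  10  15
  3   1   4  10   0  15
  4   1   5  15  15  30
  5   1   6  21  36  66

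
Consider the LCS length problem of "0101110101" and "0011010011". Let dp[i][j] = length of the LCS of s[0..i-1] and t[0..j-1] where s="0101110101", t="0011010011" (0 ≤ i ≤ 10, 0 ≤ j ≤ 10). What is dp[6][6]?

5

   ''  0  0  1  1  0  1  0  0  1  1
''  0  0  0  0  0  0  0  0  0  0  0
 0  0  1  1  1  1  1  1  1  1  1  1
 1  0  1  1  2  2  2  2  2  2  2  2
 0  0  1  2  2  2  3  3  3  3  3  3
 1  0  1  2  3  3  3  4  4  4  4  4
 1  0  1  2  3  4  4  4  4  4  5  5
 1  0  1  2  3  4  4  5  5  5  5  6
 0  0  1  2  3  4  5  5  6  6  6  6
 1  0  1  2  3  4  5  6  6  6  7  7
 0  0  1  2  3  4  5  6  7  7  7  7
 1  0  1  2  3  4  5  6  7  7  8  8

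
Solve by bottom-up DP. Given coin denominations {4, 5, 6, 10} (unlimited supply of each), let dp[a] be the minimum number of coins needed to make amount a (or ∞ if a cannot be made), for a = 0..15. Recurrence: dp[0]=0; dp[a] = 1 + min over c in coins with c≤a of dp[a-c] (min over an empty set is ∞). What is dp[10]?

 a  0  1  2  3  4  5  6  7  8  9 10 11 12 13 14 15
dp  0  -  -  -  1  1  1  -  2  2  1  2  2  3  2  2
(- denotes ∞ / unreachable)

1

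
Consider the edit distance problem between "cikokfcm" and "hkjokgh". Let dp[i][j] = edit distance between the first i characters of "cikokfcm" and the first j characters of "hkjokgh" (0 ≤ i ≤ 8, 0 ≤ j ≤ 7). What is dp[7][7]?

5

   ''  h  k  j  o  k  g  h
''  0  1  2  3  4  5  6  7
 c  1  1  2  3  4  5  6  7
 i  2  2  2  3  4  5  6  7
 k  3  3  2  3  4  4  5  6
 o  4  4  3  3  3  4  5  6
 k  5  5  4  4  4  3  4  5
 f  6  6  5  5  5  4  4  5
 c  7  7  6  6  6  5  5  5
 m  8  8  7  7  7  6  6  6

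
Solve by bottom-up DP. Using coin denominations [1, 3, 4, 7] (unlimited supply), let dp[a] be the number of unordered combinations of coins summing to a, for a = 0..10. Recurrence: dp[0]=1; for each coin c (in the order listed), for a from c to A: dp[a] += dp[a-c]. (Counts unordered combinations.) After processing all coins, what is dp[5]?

after  coin     0     1     2     3     4     5     6     7     8     9    10
          1     1     1     1     1     1     1     1     1     1     1     1
          3     1     1     1     2     2     2     3     3     3     4     4
          4     1     1     1     2     3     3     4     5     6     7     8
          7     1     1     1     2     3     3     4     6     7     8    10

3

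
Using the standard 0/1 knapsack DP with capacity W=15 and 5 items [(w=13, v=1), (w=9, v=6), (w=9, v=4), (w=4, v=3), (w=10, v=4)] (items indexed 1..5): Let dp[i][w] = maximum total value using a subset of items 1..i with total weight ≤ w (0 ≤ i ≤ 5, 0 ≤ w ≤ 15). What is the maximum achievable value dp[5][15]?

i\w   0   1   2   3   4   5   6   7   8   9  10  11  12  13  14  15
  0   0   0   0   0   0   0   0   0   0   0   0   0   0   0   0   0
  1   0   0   0   0   0   0   0   0   0   0   0   0   0   1   1   1
  2   0   0   0   0   0   0   0   0   0   6   6   6   6   6   6   6
  3   0   0   0   0   0   0   0   0   0   6   6   6   6   6   6   6
  4   0   0   0   0   3   3   3   3   3   6   6   6   6   9   9   9
  5   0   0   0   0   3   3   3   3   3   6   6   6   6   9   9   9

9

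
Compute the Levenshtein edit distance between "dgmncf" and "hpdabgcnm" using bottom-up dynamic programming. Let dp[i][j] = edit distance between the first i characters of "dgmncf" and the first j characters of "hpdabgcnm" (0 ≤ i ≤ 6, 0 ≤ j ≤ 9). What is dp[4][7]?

   ''  h  p  d  a  b  g  c  n  m
''  0  1  2  3  4  5  6  7  8  9
 d  1  1  2  2  3  4  5  6  7  8
 g  2  2  2  3  3  4  4  5  6  7
 m  3  3  3  3  4  4  5  5  6  6
 n  4  4  4  4  4  5  5  6  5  6
 c  5  5  5  5  5  5  6  5  6  6
 f  6  6  6  6  6  6  6  6  6  7

6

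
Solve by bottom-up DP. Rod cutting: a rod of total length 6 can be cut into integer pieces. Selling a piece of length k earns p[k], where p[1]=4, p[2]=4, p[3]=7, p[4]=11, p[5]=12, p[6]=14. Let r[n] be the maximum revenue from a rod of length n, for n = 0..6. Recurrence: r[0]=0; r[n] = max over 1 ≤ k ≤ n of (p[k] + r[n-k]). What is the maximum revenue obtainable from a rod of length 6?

24

   n    0    1    2    3    4    5    6
r[n]    0    4    8   12   16   20   24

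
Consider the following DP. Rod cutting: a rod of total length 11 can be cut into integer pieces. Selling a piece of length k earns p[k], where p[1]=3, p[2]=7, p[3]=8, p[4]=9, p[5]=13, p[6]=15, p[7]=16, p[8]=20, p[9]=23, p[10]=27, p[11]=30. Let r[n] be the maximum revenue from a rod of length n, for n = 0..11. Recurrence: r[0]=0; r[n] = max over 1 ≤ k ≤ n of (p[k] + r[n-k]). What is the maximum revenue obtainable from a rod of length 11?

38

   n    0    1    2    3    4    5    6    7    8    9   10   11
r[n]    0    3    7   10   14   17   21   24   28   31   35   38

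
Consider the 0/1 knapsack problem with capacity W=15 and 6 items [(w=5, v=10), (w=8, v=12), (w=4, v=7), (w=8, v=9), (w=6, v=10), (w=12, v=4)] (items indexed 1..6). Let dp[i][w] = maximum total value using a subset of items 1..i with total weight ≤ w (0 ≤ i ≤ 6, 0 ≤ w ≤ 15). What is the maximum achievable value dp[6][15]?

i\w   0   1   2   3   4   5   6   7   8   9  10  11  12  13  14  15
  0   0   0   0   0   0   0   0   0   0   0   0   0   0   0   0   0
  1   0   0   0   0   0  10  10  10  10  10  10  10  10  10  10  10
  2   0   0   0   0   0  10  10  10  12  12  12  12  12  22  22  22
  3   0   0   0   0   7  10  10  10  12  17  17  17  19  22  22  22
  4   0   0   0   0   7  10  10  10  12  17  17  17  19  22  22  22
  5   0   0   0   0   7  10  10  10  12  17  17  20  20  22  22  27
  6   0   0   0   0   7  10  10  10  12  17  17  20  20  22  22  27

27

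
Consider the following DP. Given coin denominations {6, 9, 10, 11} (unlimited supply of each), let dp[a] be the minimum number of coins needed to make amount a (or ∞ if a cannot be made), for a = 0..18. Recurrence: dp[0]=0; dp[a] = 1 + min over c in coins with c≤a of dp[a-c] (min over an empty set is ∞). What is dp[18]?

2

 a  0  1  2  3  4  5  6  7  8  9 10 11 12 13 14 15 16 17 18
dp  0  -  -  -  -  -  1  -  -  1  1  1  2  -  -  2  2  2  2
(- denotes ∞ / unreachable)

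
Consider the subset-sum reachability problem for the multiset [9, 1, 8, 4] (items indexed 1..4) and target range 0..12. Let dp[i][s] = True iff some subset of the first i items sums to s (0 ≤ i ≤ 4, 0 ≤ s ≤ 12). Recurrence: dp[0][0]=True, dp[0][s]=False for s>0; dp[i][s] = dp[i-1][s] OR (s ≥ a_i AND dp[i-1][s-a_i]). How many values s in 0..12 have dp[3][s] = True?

i\s   0   1   2   3   4   5   6   7   8   9  10  11  12
  0   T   F   F   F   F   F   F   F   F   F   F   F   F
  1   T   F   F   F   F   F   F   F   F   T   F   F   F
  2   T   T   F   F   F   F   F   F   F   T   T   F   F
  3   T   T   F   F   F   F   F   F   T   T   T   F   F
  4   T   T   F   F   T   T   F   F   T   T   T   F   T

5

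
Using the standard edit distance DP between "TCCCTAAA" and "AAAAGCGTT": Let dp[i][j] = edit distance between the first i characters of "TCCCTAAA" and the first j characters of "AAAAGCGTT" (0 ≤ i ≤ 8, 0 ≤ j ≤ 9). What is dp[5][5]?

   ''  A  A  A  A  G  C  G  T  T
''  0  1  2  3  4  5  6  7  8  9
 T  1  1  2  3  4  5  6  7  7  8
 C  2  2  2  3  4  5  5  6  7  8
 C  3  3  3  3  4  5  5  6  7  8
 C  4  4  4  4  4  5  5  6  7  8
 T  5  5  5  5  5  5  6  6  6  7
 A  6  5  5  5  5  6  6  7  7  7
 A  7  6  5  5  5  6  7  7  8  8
 A  8  7  6  5  5  6  7  8  8  9

5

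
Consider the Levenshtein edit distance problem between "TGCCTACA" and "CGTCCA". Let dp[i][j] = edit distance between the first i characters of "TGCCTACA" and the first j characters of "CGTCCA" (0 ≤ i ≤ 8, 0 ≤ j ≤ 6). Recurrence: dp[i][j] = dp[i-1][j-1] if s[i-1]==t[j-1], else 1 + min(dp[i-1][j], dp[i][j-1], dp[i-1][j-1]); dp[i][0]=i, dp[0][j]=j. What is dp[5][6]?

3

   ''  C  G  T  C  C  A
''  0  1  2  3  4  5  6
 T  1  1  2  2  3  4  5
 G  2  2  1  2  3  4  5
 C  3  2  2  2  2  3  4
 C  4  3  3  3  2  2  3
 T  5  4  4  3  3  3  3
 A  6  5  5  4  4  4  3
 C  7  6  6  5  4  4  4
 A  8  7  7  6  5  5  4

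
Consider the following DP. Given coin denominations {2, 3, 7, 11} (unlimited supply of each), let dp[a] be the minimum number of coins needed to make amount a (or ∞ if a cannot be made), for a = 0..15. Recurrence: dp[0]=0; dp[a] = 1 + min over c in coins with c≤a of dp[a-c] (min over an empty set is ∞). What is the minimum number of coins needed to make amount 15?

3

 a  0  1  2  3  4  5  6  7  8  9 10 11 12 13 14 15
dp  0  -  1  1  2  2  2  1  3  2  2  1  3  2  2  3
(- denotes ∞ / unreachable)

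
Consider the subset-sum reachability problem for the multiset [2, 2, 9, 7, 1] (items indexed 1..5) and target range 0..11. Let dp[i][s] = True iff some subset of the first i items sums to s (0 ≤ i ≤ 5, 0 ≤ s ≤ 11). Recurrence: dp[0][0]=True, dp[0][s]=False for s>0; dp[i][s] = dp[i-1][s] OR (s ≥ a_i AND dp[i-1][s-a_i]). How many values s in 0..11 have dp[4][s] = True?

i\s   0   1   2   3   4   5   6   7   8   9  10  11
  0   T   F   F   F   F   F   F   F   F   F   F   F
  1   T   F   T   F   F   F   F   F   F   F   F   F
  2   T   F   T   F   T   F   F   F   F   F   F   F
  3   T   F   T   F   T   F   F   F   F   T   F   T
  4   T   F   T   F   T   F   F   T   F   T   F   T
  5   T   T   T   T   T   T   F   T   T   T   T   T

6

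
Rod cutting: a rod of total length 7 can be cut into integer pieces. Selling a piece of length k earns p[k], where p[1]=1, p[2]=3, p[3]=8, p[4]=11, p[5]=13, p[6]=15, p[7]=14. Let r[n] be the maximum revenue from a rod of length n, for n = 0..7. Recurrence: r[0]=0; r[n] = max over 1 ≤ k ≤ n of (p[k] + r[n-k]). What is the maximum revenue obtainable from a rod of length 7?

19

   n    0    1    2    3    4    5    6    7
r[n]    0    1    3    8   11   13   16   19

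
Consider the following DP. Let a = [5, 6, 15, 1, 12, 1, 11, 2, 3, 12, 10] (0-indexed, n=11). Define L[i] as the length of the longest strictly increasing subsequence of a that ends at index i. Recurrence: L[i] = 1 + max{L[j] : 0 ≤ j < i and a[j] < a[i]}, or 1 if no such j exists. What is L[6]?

   i    0    1    2    3    4    5    6    7    8    9   10
a[i]    5    6   15    1   12    1   11    2    3   12   10
L[i]    1    2    3    1    3    1    3    2    3    4    4

3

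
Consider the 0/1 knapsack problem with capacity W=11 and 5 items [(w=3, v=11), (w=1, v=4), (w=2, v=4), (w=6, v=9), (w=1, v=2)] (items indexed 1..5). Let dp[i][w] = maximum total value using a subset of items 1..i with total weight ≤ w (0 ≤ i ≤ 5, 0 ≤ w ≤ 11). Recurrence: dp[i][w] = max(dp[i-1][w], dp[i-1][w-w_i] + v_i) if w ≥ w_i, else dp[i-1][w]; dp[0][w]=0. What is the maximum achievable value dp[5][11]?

i\w   0   1   2   3   4   5   6   7   8   9  10  11
  0   0   0   0   0   0   0   0   0   0   0   0   0
  1   0   0   0  11  11  11  11  11  11  11  11  11
  2   0   4   4  11  15  15  15  15  15  15  15  15
  3   0   4   4  11  15  15  19  19  19  19  19  19
  4   0   4   4  11  15  15  19  19  19  20  24  24
  5   0   4   6  11  15  17  19  21  21  21  24  26

26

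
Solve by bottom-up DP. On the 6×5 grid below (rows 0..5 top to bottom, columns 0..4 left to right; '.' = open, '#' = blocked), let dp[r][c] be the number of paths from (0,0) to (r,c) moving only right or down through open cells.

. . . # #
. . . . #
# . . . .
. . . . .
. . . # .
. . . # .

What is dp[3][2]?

r\c   0   1   2   3   4
  0   1   1   1   0   0
  1   1   2   3   3   0
  2   0   2   5   8   8
  3   0   2   7  15  23
  4   0   2   9   0  23
  5   0   2  11   0  23

7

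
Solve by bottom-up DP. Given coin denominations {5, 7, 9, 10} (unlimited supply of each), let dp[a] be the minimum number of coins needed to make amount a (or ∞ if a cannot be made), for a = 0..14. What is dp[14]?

2

 a  0  1  2  3  4  5  6  7  8  9 10 11 12 13 14
dp  0  -  -  -  -  1  -  1  -  1  1  -  2  -  2
(- denotes ∞ / unreachable)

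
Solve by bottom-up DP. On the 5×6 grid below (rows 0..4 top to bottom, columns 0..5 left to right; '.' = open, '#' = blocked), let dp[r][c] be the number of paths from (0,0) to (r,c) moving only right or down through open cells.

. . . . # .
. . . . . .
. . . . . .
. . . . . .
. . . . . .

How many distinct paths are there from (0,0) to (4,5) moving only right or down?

r\c   0   1   2   3   4   5
  0   1   1   1   1   0   0
  1   1   2   3   4   4   4
  2   1   3   6  10  14  18
  3   1   4  10  20  34  52
  4   1   5  15  35  69 121

121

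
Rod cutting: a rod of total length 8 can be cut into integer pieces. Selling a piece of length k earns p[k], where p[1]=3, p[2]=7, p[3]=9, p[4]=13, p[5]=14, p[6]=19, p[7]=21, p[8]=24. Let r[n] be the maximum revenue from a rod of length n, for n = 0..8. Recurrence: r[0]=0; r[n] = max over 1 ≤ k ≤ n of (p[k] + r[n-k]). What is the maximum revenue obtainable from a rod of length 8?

28

   n    0    1    2    3    4    5    6    7    8
r[n]    0    3    7   10   14   17   21   24   28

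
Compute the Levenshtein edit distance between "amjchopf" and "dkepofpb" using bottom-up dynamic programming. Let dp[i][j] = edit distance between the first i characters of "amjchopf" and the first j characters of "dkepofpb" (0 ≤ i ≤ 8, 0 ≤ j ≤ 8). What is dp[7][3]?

7

   ''  d  k  e  p  o  f  p  b
''  0  1  2  3  4  5  6  7  8
 a  1  1  2  3  4  5  6  7  8
 m  2  2  2  3  4  5  6  7  8
 j  3  3  3  3  4  5  6  7  8
 c  4  4  4  4  4  5  6  7  8
 h  5  5  5  5  5  5  6  7  8
 o  6  6  6  6  6  5  6  7  8
 p  7  7  7  7  6  6  6  6  7
 f  8  8  8  8  7  7  6  7  7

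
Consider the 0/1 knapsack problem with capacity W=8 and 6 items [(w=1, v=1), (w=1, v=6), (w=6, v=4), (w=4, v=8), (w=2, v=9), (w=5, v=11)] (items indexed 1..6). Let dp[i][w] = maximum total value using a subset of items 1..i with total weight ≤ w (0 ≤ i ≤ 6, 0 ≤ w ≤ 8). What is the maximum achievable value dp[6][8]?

26

i\w   0   1   2   3   4   5   6   7   8
  0   0   0   0   0   0   0   0   0   0
  1   0   1   1   1   1   1   1   1   1
  2   0   6   7   7   7   7   7   7   7
  3   0   6   7   7   7   7   7  10  11
  4   0   6   7   7   8  14  15  15  15
  5   0   6   9  15  16  16  17  23  24
  6   0   6   9  15  16  16  17  23  26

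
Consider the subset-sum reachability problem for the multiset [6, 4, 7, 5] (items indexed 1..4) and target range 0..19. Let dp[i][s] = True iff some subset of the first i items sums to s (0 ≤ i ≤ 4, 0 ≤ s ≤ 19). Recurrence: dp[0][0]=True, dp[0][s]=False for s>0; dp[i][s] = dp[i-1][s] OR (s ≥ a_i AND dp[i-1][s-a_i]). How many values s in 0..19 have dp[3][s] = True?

i\s   0   1   2   3   4   5   6   7   8   9  10  11  12  13  14  15  16  17  18  19
  0   T   F   F   F   F   F   F   F   F   F   F   F   F   F   F   F   F   F   F   F
  1   T   F   F   F   F   F   T   F   F   F   F   F   F   F   F   F   F   F   F   F
  2   T   F   F   F   T   F   T   F   F   F   T   F   F   F   F   F   F   F   F   F
  3   T   F   F   F   T   F   T   T   F   F   T   T   F   T   F   F   F   T   F   F
  4   T   F   F   F   T   T   T   T   F   T   T   T   T   T   F   T   T   T   T   F

8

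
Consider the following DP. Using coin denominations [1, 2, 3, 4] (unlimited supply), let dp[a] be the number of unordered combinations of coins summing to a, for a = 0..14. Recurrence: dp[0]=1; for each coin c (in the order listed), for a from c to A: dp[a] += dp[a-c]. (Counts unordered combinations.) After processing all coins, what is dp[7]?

11

after  coin     0     1     2     3     4     5     6     7     8     9    10    11    12    13    14
          1     1     1     1     1     1     1     1     1     1     1     1     1     1     1     1
          2     1     1     2     2     3     3     4     4     5     5     6     6     7     7     8
          3     1     1     2     3     4     5     7     8    10    12    14    16    19    21    24
          4     1     1     2     3     5     6     9    11    15    18    23    27    34    39    47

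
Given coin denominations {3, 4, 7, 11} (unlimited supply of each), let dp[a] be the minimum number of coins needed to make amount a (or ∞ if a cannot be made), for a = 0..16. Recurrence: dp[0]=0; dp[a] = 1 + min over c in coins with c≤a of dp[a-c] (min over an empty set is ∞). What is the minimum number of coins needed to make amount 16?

 a  0  1  2  3  4  5  6  7  8  9 10 11 12 13 14 15 16
dp  0  -  -  1  1  -  2  1  2  3  2  1  3  3  2  2  4
(- denotes ∞ / unreachable)

4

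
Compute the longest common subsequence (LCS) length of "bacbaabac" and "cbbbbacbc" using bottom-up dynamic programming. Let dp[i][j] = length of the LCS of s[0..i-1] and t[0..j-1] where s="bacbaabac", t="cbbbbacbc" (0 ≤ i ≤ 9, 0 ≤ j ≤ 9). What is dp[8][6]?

   ''  c  b  b  b  b  a  c  b  c
''  0  0  0  0  0  0  0  0  0  0
 b  0  0  1  1  1  1  1  1  1  1
 a  0  0  1  1  1  1  2  2  2  2
 c  0  1  1  1  1  1  2  3  3  3
 b  0  1  2  2  2  2  2  3  4  4
 a  0  1  2  2  2  2  3  3  4  4
 a  0  1  2  2  2  2  3  3  4  4
 b  0  1  2  3  3  3  3  3  4  4
 a  0  1  2  3  3  3  4  4  4  4
 c  0  1  2  3  3  3  4  5  5  5

4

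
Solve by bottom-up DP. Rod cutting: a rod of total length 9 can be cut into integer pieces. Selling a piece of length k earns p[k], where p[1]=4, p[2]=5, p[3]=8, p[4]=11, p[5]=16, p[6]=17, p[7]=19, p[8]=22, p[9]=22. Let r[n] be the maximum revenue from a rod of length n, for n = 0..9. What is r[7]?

28

   n    0    1    2    3    4    5    6    7    8    9
r[n]    0    4    8   12   16   20   24   28   32   36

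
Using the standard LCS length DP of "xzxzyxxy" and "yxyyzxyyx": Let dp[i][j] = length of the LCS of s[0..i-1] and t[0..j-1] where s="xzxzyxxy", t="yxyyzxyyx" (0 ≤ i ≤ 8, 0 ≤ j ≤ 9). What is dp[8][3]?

3

   ''  y  x  y  y  z  x  y  y  x
''  0  0  0  0  0  0  0  0  0  0
 x  0  0  1  1  1  1  1  1  1  1
 z  0  0  1  1  1  2  2  2  2  2
 x  0  0  1  1  1  2  3  3  3  3
 z  0  0  1  1  1  2  3  3  3  3
 y  0  1  1  2  2  2  3  4  4  4
 x  0  1  2  2  2  2  3  4  4  5
 x  0  1  2  2  2  2  3  4  4  5
 y  0  1  2  3  3  3  3  4  5  5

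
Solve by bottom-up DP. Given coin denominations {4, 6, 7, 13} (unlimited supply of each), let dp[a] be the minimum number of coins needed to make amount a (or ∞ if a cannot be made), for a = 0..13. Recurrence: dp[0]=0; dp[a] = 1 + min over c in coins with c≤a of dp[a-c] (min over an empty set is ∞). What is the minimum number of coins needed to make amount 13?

1

 a  0  1  2  3  4  5  6  7  8  9 10 11 12 13
dp  0  -  -  -  1  -  1  1  2  -  2  2  2  1
(- denotes ∞ / unreachable)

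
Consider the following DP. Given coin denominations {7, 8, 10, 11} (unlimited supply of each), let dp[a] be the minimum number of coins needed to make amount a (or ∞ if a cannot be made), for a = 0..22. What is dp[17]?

2

 a  0  1  2  3  4  5  6  7  8  9 10 11 12 13 14 15 16 17 18 19 20 21 22
dp  0  -  -  -  -  -  -  1  1  -  1  1  -  -  2  2  2  2  2  2  2  2  2
(- denotes ∞ / unreachable)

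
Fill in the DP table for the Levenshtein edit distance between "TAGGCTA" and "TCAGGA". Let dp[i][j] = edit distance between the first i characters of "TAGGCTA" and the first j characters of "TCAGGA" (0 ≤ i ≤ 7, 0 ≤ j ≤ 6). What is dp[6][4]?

   ''  T  C  A  G  G  A
''  0  1  2  3  4  5  6
 T  1  0  1  2  3  4  5
 A  2  1  1  1  2  3  4
 G  3  2  2  2  1  2  3
 G  4  3  3  3  2  1  2
 C  5  4  3  4  3  2  2
 T  6  5  4  4  4  3  3
 A  7  6  5  4  5  4  3

4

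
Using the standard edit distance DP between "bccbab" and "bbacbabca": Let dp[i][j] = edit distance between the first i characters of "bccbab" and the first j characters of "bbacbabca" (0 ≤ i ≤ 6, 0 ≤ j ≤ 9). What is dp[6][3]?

3

   ''  b  b  a  c  b  a  b  c  a
''  0  1  2  3  4  5  6  7  8  9
 b  1  0  1  2  3  4  5  6  7  8
 c  2  1  1  2  2  3  4  5  6  7
 c  3  2  2  2  2  3  4  5  5  6
 b  4  3  2  3  3  2  3  4  5  6
 a  5  4  3  2  3  3  2  3  4  5
 b  6  5  4  3  3  3  3  2  3  4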